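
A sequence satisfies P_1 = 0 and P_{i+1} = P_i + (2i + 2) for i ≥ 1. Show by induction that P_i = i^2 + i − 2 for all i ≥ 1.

Base case: P_1 = 0, and 1^2 + 1 − 2 = 0.
Assume P_k = k^2 + k − 2.
Then P_{k+1} = P_k + (2k + 2) = (k^2 + k − 2) + (2k + 2) = k^2 + 3k,
and (k+1)^2 + (k+1) − 2 = k^2 + 3k.
By induction, P_i = i^2 + i − 2 for all i ≥ 1.

P_i = i^2 + i − 2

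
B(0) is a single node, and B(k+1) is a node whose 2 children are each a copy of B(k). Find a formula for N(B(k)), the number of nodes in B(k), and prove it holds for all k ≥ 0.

Claim: N(B(k)) = 2^{k+1} − 1.

Base case: N(B(0)) = 1, and 2^{0+1} − 1 = 1.
Assume N(B(r)) = 2^{r+1} − 1.
Then N(B(r+1)) = 1 + 2N(B(r)) = 1 + 2(2^{r+1} − 1) = 2^{r+2} − 2 + 1 = 2^{r+2} − 1.
By induction, N(B(k)) = 2^{k+1} − 1 for all k ≥ 0.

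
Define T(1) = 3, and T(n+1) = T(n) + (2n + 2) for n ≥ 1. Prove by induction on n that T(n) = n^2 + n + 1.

Base case: T(1) = 3, and 1^2 + 1 + 1 = 3.
Assume T(r) = r^2 + r + 1.
Then T(r+1) = T(r) + (2r + 2) = (r^2 + r + 1) + (2r + 2) = r^2 + 3r + 3,
and (r+1)^2 + (r+1) + 1 = r^2 + 3r + 3.
Hence T(n) = n^2 + n + 1 for every n ≥ 1, by induction.

T(n) = n^2 + n + 1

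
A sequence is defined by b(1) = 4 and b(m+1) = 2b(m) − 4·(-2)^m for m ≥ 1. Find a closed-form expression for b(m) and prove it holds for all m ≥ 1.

Claim: b(m) = 3·2^m + (-2)^m.

Base case: b(1) = 4, and 3·2^1 + (-2)^1 = 6 − 2 = 4.
Assume b(r) = 3·2^r + (-2)^r for some r ≥ 1.
Then b(r+1) = 2b(r) − 4·(-2)^r = 2·(3·2^r + (-2)^r) − 4·(-2)^r = 3·2^{r+1} + 2·(-2)^r − 4·(-2)^r = 3·2^{r+1} − 2·(-2)^r = 3·2^{r+1} + (-2)^{r+1}.
By induction, b(m) = 3·2^m + (-2)^m for all m ≥ 1.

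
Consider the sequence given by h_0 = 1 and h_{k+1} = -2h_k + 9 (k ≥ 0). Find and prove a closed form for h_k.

Claim: h_k = -2·(-2)^k + 3.

Base case: h_0 = 1, and -2·(-2)^0 + 3 = -2 + 3 = 1.
Assume h_m = -2·(-2)^m + 3 for some m ≥ 0.
Then h_{m+1} = -2h_m + 9 = -2·(-2·(-2)^m + 3) + 9 = 4·(-2)^m − 6 + 9 = -2·(-2)^{m+1} + 3.
So the formula holds for m+1, and by induction h_k = -2·(-2)^k + 3 for all k ≥ 0.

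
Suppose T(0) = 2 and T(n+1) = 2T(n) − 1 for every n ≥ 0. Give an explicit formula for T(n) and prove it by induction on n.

Claim: T(n) = 2^n + 1.

Base case: T(0) = 2, and 2^0 + 1 = 1 + 1 = 2.
Assume T(k) = 2^k + 1 for some k ≥ 0.
Then T(k+1) = 2T(k) − 1 = 2·(2^k + 1) − 1 = 2^{k+1} + 2 − 1 = 2^{k+1} + 1.
So the formula holds for k+1, and by induction T(n) = 2^n + 1 for all n ≥ 0.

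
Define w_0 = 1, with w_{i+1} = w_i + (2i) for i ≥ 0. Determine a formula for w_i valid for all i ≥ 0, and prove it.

Claim: w_i = i^2 − i + 1.

Base case: w_0 = 1, and 0^2 − 0 + 1 = 1.
Assume w_k = k^2 − k + 1.
Then w_{k+1} = w_k + (2k) = (k^2 − k + 1) + (2k) = k^2 + k + 1,
and (k+1)^2 − (k+1) + 1 = k^2 + k + 1.
This completes the inductive step, so w_i = i^2 − i + 1 for all i ≥ 0.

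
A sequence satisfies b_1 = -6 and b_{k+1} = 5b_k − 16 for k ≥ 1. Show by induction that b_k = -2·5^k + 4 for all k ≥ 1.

Base case: b_1 = -6, and -2·5^1 + 4 = -10 + 4 = -6.
Assume b_r = -2·5^r + 4 for some r ≥ 1.
Then b_{r+1} = 5b_r − 16 = 5·(-2·5^r + 4) − 16 = -10·5^r + 20 − 16 = -2·5^{r+1} + 4.
This completes the inductive step, so b_k = -2·5^k + 4 for all k ≥ 1.

b_k = -2·5^k + 4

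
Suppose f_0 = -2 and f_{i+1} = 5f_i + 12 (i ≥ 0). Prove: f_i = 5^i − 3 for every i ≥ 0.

Base case: f_0 = -2, and 5^0 − 3 = 1 − 3 = -2.
Assume f_r = 5^r − 3 for some r ≥ 0.
Then f_{r+1} = 5f_r + 12 = 5·(5^r − 3) + 12 = 5^{r+1} − 15 + 12 = 5^{r+1} − 3.
So the formula holds for r+1, and by induction f_i = 5^i − 3 for all i ≥ 0.

f_i = 5^i − 3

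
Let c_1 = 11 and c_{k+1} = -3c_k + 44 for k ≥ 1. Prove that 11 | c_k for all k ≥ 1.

Base case: c_1 = 11 = 11·1, so 11 | c_1.
Assume 11 | c_m, so c_m = 11t for some integer t.
Then c_{m+1} = -3c_m + 44 = -3·(11t) + 44 = 11(-3t + 4), so 11 | c_{m+1}.
By induction, 11 | c_k for all k ≥ 1.

11 | c_k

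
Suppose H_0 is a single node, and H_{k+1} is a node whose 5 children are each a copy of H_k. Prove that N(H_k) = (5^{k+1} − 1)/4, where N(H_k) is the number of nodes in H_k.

Base case: N(H_0) = 1, and (5^{0+1} − 1)/4 = 1.
Assume N(H_m) = (5^{m+1} − 1)/4.
Then N(H_{m+1}) = 1 + 5N(H_m) = 1 + 5·(5^{m+1} − 1)/4 = 1 + (5^{m+2} − 5)/4 = (4 + 5^{m+2} − 5)/4 = (5^{m+2} − 1)/4.
So the formula holds for m+1, and by induction N(H_k) = (5^{k+1} − 1)/4 for all k ≥ 0.

N(H_k) = (5^{k+1} − 1)/4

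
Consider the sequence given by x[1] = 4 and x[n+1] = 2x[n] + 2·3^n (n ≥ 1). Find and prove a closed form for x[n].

Claim: x[n] = -2^n + 2·3^n.

Base case: x[1] = 4, and -2^1 + 2·3^1 = -2 + 6 = 4.
Assume x[r] = -2^r + 2·3^r for some r ≥ 1.
Then x[r+1] = 2x[r] + 2·3^r = 2·(-2^r + 2·3^r) + 2·3^r = -2^{r+1} + 4·3^r + 2·3^r = -2^{r+1} + 6·3^r = -2^{r+1} + 2·3^{r+1}.
So the formula holds for r+1, and by induction x[n] = -2^n + 2·3^n for all n ≥ 1.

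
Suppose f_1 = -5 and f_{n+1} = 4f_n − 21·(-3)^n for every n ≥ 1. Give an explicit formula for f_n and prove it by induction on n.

Claim: f_n = 4^n + 3·(-3)^n.

Base case: f_1 = -5, and 4^1 + 3·(-3)^1 = 4 − 9 = -5.
Assume f_j = 4^j + 3·(-3)^j for some j ≥ 1.
Then f_{j+1} = 4f_j − 21·(-3)^j = 4·(4^j + 3·(-3)^j) − 21·(-3)^j = 4^{j+1} + 12·(-3)^j − 21·(-3)^j = 4^{j+1} − 9·(-3)^j = 4^{j+1} + 3·(-3)^{j+1}.
By induction, f_n = 4^n + 3·(-3)^n for all n ≥ 1.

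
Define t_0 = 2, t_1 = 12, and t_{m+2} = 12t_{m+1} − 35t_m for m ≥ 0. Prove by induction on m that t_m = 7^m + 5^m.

Base cases: t_0 = 2 and 7^0 + 5^0 = 2; t_1 = 12 and 7^1 + 5^1 = 12.
Assume t_j = 7^j + 5^j for all 0 ≤ j ≤ k, where k ≥ 1.
Then t_{k+1} = 12t_k − 35t_{k−1} = 12·(7^k + 5^k) − 35·(7^{k−1} + 5^{k−1}) = (12·7 − 35)7^{k−1} + (12·5 − 35)5^{k−1} = 49·7^{k−1} + 25·5^{k−1} = 7^{k+1} + 5^{k+1}.
So the formula holds for k+1, and by strong induction t_m = 7^m + 5^m for all m ≥ 0.

t_m = 7^m + 5^m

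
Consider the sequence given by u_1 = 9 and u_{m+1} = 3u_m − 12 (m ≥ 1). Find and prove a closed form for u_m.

Claim: u_m = 3^m + 6.

Base case: u_1 = 9, and 3^1 + 6 = 3 + 6 = 9.
Assume u_r = 3^r + 6 for some r ≥ 1.
Then u_{r+1} = 3u_r − 12 = 3·(3^r + 6) − 12 = 3^{r+1} + 18 − 12 = 3^{r+1} + 6.
So the formula holds for r+1, and by induction u_m = 3^m + 6 for all m ≥ 1.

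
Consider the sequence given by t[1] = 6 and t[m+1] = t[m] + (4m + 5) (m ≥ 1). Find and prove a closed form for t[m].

Claim: t[m] = 2m^2 + 3m + 1.

Base case: t[1] = 6, and 2·1^2 + 3·1 + 1 = 6.
Assume t[k] = 2k^2 + 3k + 1.
Then t[k+1] = t[k] + (4k + 5) = (2k^2 + 3k + 1) + (4k + 5) = 2k^2 + 7k + 6,
and 2·(k+1)^2 + 3·(k+1) + 1 = 2k^2 + 7k + 6.
By induction, t[m] = 2m^2 + 3m + 1 for all m ≥ 1.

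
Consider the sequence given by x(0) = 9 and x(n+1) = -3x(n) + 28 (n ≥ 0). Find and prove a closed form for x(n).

Claim: x(n) = 2·(-3)^n + 7.

Base case: x(0) = 9, and 2·(-3)^0 + 7 = 2 + 7 = 9.
Assume x(j) = 2·(-3)^j + 7 for some j ≥ 0.
Then x(j+1) = -3x(j) + 28 = -3·(2·(-3)^j + 7) + 28 = -6·(-3)^j − 21 + 28 = 2·(-3)^{j+1} + 7.
This completes the inductive step, so x(n) = 2·(-3)^n + 7 for all n ≥ 0.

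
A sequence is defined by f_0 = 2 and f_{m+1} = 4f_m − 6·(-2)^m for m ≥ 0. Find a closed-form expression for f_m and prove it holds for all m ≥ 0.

Claim: f_m = 4^m + (-2)^m.

Base case: f_0 = 2, and 4^0 + (-2)^0 = 1 + 1 = 2.
Assume f_j = 4^j + (-2)^j for some j ≥ 0.
Then f_{j+1} = 4f_j − 6·(-2)^j = 4·(4^j + (-2)^j) − 6·(-2)^j = 4^{j+1} + 4·(-2)^j − 6·(-2)^j = 4^{j+1} − 2·(-2)^j = 4^{j+1} + (-2)^{j+1}.
By induction, f_m = 4^m + (-2)^m for all m ≥ 0.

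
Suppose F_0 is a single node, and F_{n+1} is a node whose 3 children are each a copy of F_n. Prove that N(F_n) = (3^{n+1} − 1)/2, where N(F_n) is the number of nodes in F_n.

Base case: N(F_0) = 1, and (3^{0+1} − 1)/2 = 1.
Assume N(F_m) = (3^{m+1} − 1)/2.
Then N(F_{m+1}) = 1 + 3N(F_m) = 1 + 3·(3^{m+1} − 1)/2 = 1 + (3^{m+2} − 3)/2 = (2 + 3^{m+2} − 3)/2 = (3^{m+2} − 1)/2.
So the formula holds for m+1, and by induction N(F_n) = (3^{n+1} − 1)/2 for all n ≥ 0.

N(F_n) = (3^{n+1} − 1)/2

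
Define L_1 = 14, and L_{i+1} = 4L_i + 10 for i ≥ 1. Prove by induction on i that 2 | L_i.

Base case: L_1 = 14 = 2·7, so 2 | L_1.
Assume 2 | L_j, so L_j = 2t for some integer t.
Then L_{j+1} = 4L_j + 10 = 4·(2t) + 10 = 2(4t + 5), so 2 | L_{j+1}.
By induction, 2 | L_i for all i ≥ 1.

2 | L_i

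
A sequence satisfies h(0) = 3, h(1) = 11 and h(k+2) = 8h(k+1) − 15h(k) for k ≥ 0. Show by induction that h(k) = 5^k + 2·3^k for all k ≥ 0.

Base cases: h(0) = 3 and 5^0 + 2·3^0 = 3; h(1) = 11 and 5^1 + 2·3^1 = 11.
Assume h(j) = 5^j + 2·3^j for all 0 ≤ j ≤ r, where r ≥ 1.
Then h(r+1) = 8h(r) − 15h(r−1) = 8·(5^r + 2·3^r) − 15·(5^{r−1} + 2·3^{r−1}) = (8·5 − 15)5^{r−1} + 2·(8·3 − 15)3^{r−1} = 25·5^{r−1} + 18·3^{r−1} = 5^{r+1} + 2·3^{r+1}.
By strong induction, h(k) = 5^k + 2·3^k for all k ≥ 0.

h(k) = 5^k + 2·3^k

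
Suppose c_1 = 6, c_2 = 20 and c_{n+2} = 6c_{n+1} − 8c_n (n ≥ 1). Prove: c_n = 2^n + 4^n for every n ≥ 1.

Base cases: c_1 = 6 and 2^1 + 4^1 = 6; c_2 = 20 and 2^2 + 4^2 = 20.
Assume c_j = 2^j + 4^j for all 1 ≤ j ≤ k, where k ≥ 2.
Then c_{k+1} = 6c_k − 8c_{k−1} = 6·(2^k + 4^k) − 8·(2^{k−1} + 4^{k−1}) = (6·2 − 8)2^{k−1} + (6·4 − 8)4^{k−1} = 4·2^{k−1} + 16·4^{k−1} = 2^{k+1} + 4^{k+1}.
By strong induction, c_n = 2^n + 4^n for all n ≥ 1.

c_n = 2^n + 4^n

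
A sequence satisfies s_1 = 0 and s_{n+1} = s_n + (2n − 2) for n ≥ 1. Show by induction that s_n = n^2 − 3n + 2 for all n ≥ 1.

Base case: s_1 = 0, and 1^2 − 3·1 + 2 = 0.
Assume s_m = m^2 − 3m + 2.
Then s_{m+1} = s_m + (2m − 2) = (m^2 − 3m + 2) + (2m − 2) = m^2 − m,
and (m+1)^2 − 3·(m+1) + 2 = m^2 − m.
Hence s_n = n^2 − 3n + 2 for every n ≥ 1, by induction.

s_n = n^2 − 3n + 2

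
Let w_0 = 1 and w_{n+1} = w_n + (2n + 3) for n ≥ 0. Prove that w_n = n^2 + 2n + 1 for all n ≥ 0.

Base case: w_0 = 1, and 0^2 + 2·0 + 1 = 1.
Assume w_m = m^2 + 2m + 1.
Then w_{m+1} = w_m + (2m + 3) = (m^2 + 2m + 1) + (2m + 3) = m^2 + 4m + 4,
and (m+1)^2 + 2·(m+1) + 1 = m^2 + 4m + 4.
This completes the inductive step, so w_n = n^2 + 2n + 1 for all n ≥ 0.

w_n = n^2 + 2n + 1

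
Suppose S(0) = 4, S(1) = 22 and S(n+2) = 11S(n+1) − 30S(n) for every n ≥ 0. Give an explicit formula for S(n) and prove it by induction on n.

Claim: S(n) = 2·6^n + 2·5^n.

Base cases: S(0) = 4 and 2·6^0 + 2·5^0 = 4; S(1) = 22 and 2·6^1 + 2·5^1 = 22.
Assume S(j) = 2·6^j + 2·5^j for all 0 ≤ j ≤ m, where m ≥ 1.
Then S(m+1) = 11S(m) − 30S(m−1) = 11·(2·6^m + 2·5^m) − 30·(2·6^{m−1} + 2·5^{m−1}) = 2·(11·6 − 30)6^{m−1} + 2·(11·5 − 30)5^{m−1} = 72·6^{m−1} + 50·5^{m−1} = 2·6^{m+1} + 2·5^{m+1}.
So the formula holds for m+1, and by strong induction S(n) = 2·6^n + 2·5^n for all n ≥ 0.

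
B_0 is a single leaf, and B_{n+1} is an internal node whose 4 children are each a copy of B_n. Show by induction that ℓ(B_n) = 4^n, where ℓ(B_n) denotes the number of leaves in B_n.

Base case: ℓ(B_0) = 1, and 4^0 = 1.
Assume ℓ(B_k) = 4^k.
Then ℓ(B_{k+1}) = 4·ℓ(B_k) = 4·4^k = 4^{k+1}.
This completes the inductive step, so ℓ(B_n) = 4^n for all n ≥ 0.

ℓ(B_n) = 4^n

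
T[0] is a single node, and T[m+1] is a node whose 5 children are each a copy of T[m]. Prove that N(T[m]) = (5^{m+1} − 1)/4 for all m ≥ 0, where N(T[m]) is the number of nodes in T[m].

Base case: N(T[0]) = 1, and (5^{0+1} − 1)/4 = 1.
Assume N(T[k]) = (5^{k+1} − 1)/4.
Then N(T[k+1]) = 1 + 5N(T[k]) = 1 + 5·(5^{k+1} − 1)/4 = 1 + (5^{k+2} − 5)/4 = (4 + 5^{k+2} − 5)/4 = (5^{k+2} − 1)/4.
This completes the inductive step, so N(T[m]) = (5^{m+1} − 1)/4 for all m ≥ 0.

N(T[m]) = (5^{m+1} − 1)/4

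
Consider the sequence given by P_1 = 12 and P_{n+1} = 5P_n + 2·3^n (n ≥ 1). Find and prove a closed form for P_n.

Claim: P_n = 3·5^n − 3^n.

Base case: P_1 = 12, and 3·5^1 − 3^1 = 15 − 3 = 12.
Assume P_r = 3·5^r − 3^r for some r ≥ 1.
Then P_{r+1} = 5P_r + 2·3^r = 5·(3·5^r − 3^r) + 2·3^r = 3·5^{r+1} − 5·3^r + 2·3^r = 3·5^{r+1} − 3·3^r = 3·5^{r+1} − 3^{r+1}.
Hence P_n = 3·5^n − 3^n for every n ≥ 1, by induction.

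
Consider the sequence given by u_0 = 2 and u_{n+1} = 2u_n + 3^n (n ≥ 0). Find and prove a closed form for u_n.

Claim: u_n = 2^n + 3^n.

Base case: u_0 = 2, and 2^0 + 3^0 = 1 + 1 = 2.
Assume u_k = 2^k + 3^k for some k ≥ 0.
Then u_{k+1} = 2u_k + 3^k = 2·(2^k + 3^k) + 3^k = 2^{k+1} + 2·3^k + 3^k = 2^{k+1} + 3·3^k = 2^{k+1} + 3^{k+1}.
Hence u_n = 2^n + 3^n for every n ≥ 0, by induction.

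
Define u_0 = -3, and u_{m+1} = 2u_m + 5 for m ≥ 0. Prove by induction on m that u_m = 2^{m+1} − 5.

Base case: u_0 = -3, and 2^{0+1} − 5 = 2 − 5 = -3.
Assume u_r = 2^{r+1} − 5 for some r ≥ 0.
Then u_{r+1} = 2u_r + 5 = 2·(2^{r+1} − 5) + 5 = 2^{r+2} − 10 + 5 = 2^{r+2} − 5.
So the formula holds for r+1, and by induction u_m = 2^{m+1} − 5 for all m ≥ 0.

u_m = 2^{m+1} − 5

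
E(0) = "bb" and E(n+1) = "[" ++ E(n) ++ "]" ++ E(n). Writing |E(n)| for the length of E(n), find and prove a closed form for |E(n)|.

Claim: |E(n)| = 2^{n+2} − 2.

Base case: |E(0)| = 2, and 2^{0+2} − 2 = 2.
Assume |E(k)| = 2^{k+2} − 2.
Then |E(k+1)| = 1 + |E(k)| + 1 + |E(k)| = 2|E(k)| + 2 = 2(2^{k+2} − 2) + 2 = 2^{k+3} − 4 + 2 = 2^{k+3} − 2.
This completes the inductive step, so |E(n)| = 2^{n+2} − 2 for all n ≥ 0.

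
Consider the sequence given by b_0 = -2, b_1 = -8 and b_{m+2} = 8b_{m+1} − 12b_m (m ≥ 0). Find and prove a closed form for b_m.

Claim: b_m = -2^m − 6^m.

Base cases: b_0 = -2 and -2^0 − 6^0 = -2; b_1 = -8 and -2^1 − 6^1 = -8.
Assume b_i = -2^i − 6^i for all 0 ≤ i ≤ j, where j ≥ 1.
Then b_{j+1} = 8b_j − 12b_{j−1} = 8·(-2^j − 6^j) − 12·(-2^{j−1} − 6^{j−1}) = -(8·2 − 12)2^{j−1} − (8·6 − 12)6^{j−1} = -4·2^{j−1} − 36·6^{j−1} = -2^{j+1} − 6^{j+1}.
By strong induction, b_m = -2^m − 6^m for all m ≥ 0.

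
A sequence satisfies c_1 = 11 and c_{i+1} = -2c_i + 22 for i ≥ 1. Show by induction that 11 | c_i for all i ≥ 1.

Base case: c_1 = 11 = 11·1, so 11 | c_1.
Assume 11 | c_r, so c_r = 11t for some integer t.
Then c_{r+1} = -2c_r + 22 = -2·(11t) + 22 = 11(-2t + 2), so 11 | c_{r+1}.
Hence 11 | c_i for every i ≥ 1, by induction.

11 | c_i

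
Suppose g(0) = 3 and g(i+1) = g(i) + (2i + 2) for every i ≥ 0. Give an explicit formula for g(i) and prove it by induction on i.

Claim: g(i) = i^2 + i + 3.

Base case: g(0) = 3, and 0^2 + 0 + 3 = 3.
Assume g(m) = m^2 + m + 3.
Then g(m+1) = g(m) + (2m + 2) = (m^2 + m + 3) + (2m + 2) = m^2 + 3m + 5,
and (m+1)^2 + (m+1) + 3 = m^2 + 3m + 5.
By induction, g(i) = i^2 + i + 3 for all i ≥ 0.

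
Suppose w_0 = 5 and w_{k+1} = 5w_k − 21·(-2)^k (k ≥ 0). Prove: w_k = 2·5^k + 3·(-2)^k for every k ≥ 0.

Base case: w_0 = 5, and 2·5^0 + 3·(-2)^0 = 2 + 3 = 5.
Assume w_r = 2·5^r + 3·(-2)^r for some r ≥ 0.
Then w_{r+1} = 5w_r − 21·(-2)^r = 5·(2·5^r + 3·(-2)^r) − 21·(-2)^r = 2·5^{r+1} + 15·(-2)^r − 21·(-2)^r = 2·5^{r+1} − 6·(-2)^r = 2·5^{r+1} + 3·(-2)^{r+1}.
This completes the inductive step, so w_k = 2·5^k + 3·(-2)^k for all k ≥ 0.

w_k = 2·5^k + 3·(-2)^k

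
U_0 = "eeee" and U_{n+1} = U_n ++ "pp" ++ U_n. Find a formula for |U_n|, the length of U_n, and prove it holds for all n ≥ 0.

Claim: |U_n| = 6·2^n − 2.

Base case: |U_0| = 4, and 6·2^0 − 2 = 4.
Assume |U_m| = 6·2^m − 2.
Then |U_{m+1}| = |U_m| + 2 + |U_m| = 2|U_m| + 2 = 2(6·2^m − 2) + 2 = 6·2^{m+1} − 4 + 2 = 6·2^{m+1} − 2.
This completes the inductive step, so |U_n| = 6·2^n − 2 for all n ≥ 0.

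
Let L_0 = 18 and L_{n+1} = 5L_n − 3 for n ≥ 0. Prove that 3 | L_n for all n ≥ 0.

Base case: L_0 = 18 = 3·6, so 3 | L_0.
Assume 3 | L_r, so L_r = 3t for some integer t.
Then L_{r+1} = 5L_r − 3 = 5·(3t) − 3 = 3(5t − 1), so 3 | L_{r+1}.
Hence 3 | L_n for every n ≥ 0, by induction.

3 | L_n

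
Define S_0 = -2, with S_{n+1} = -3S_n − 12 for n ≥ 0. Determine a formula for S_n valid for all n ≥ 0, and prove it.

Claim: S_n = (-3)^n − 3.

Base case: S_0 = -2, and (-3)^0 − 3 = 1 − 3 = -2.
Assume S_j = (-3)^j − 3 for some j ≥ 0.
Then S_{j+1} = -3S_j − 12 = -3·((-3)^j − 3) − 12 = -3·(-3)^j + 9 − 12 = (-3)^{j+1} − 3.
Hence S_n = (-3)^n − 3 for every n ≥ 0, by induction.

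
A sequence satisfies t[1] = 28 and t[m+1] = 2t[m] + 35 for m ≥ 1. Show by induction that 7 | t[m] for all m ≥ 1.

Base case: t[1] = 28 = 7·4, so 7 | t[1].
Assume 7 | t[r], so t[r] = 7s for some integer s.
Then t[r+1] = 2t[r] + 35 = 2·(7s) + 35 = 7(2s + 5), so 7 | t[r+1].
Hence 7 | t[m] for every m ≥ 1, by induction.

7 | t[m]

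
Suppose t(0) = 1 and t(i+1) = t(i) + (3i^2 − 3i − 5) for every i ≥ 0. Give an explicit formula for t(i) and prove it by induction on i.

Claim: t(i) = i^3 − 3i^2 − 3i + 1.

Base case: t(0) = 1, and 0^3 − 3·0^2 − 3·0 + 1 = 1.
Assume t(j) = j^3 − 3j^2 − 3j + 1.
Then t(j+1) = t(j) + (3j^2 − 3j − 5) = (j^3 − 3j^2 − 3j + 1) + (3j^2 − 3j − 5) = j^3 − 6j − 4,
and (j+1)^3 − 3·(j+1)^2 − 3·(j+1) + 1 = j^3 − 6j − 4.
This completes the inductive step, so t(i) = i^3 − 3i^2 − 3i + 1 for all i ≥ 0.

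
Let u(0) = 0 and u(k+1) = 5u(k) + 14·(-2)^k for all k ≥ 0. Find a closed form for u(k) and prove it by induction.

Claim: u(k) = 2·5^k − 2·(-2)^k.

Base case: u(0) = 0, and 2·5^0 − 2·(-2)^0 = 2 − 2 = 0.
Assume u(j) = 2·5^j − 2·(-2)^j for some j ≥ 0.
Then u(j+1) = 5u(j) + 14·(-2)^j = 5·(2·5^j − 2·(-2)^j) + 14·(-2)^j = 2·5^{j+1} − 10·(-2)^j + 14·(-2)^j = 2·5^{j+1} + 4·(-2)^j = 2·5^{j+1} − 2·(-2)^{j+1}.
So the formula holds for j+1, and by induction u(k) = 2·5^k − 2·(-2)^k for all k ≥ 0.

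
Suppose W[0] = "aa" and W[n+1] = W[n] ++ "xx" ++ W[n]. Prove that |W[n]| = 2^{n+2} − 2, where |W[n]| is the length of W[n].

Base case: |W[0]| = 2, and 2^{0+2} − 2 = 2.
Assume |W[r]| = 2^{r+2} − 2.
Then |W[r+1]| = |W[r]| + 2 + |W[r]| = 2|W[r]| + 2 = 2(2^{r+2} − 2) + 2 = 2^{r+3} − 4 + 2 = 2^{r+3} − 2.
This completes the inductive step, so |W[n]| = 2^{n+2} − 2 for all n ≥ 0.

|W[n]| = 2^{n+2} − 2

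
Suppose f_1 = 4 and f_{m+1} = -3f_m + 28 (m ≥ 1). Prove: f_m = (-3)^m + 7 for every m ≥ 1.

Base case: f_1 = 4, and (-3)^1 + 7 = -3 + 7 = 4.
Assume f_r = (-3)^r + 7 for some r ≥ 1.
Then f_{r+1} = -3f_r + 28 = -3·((-3)^r + 7) + 28 = -3·(-3)^r − 21 + 28 = (-3)^{r+1} + 7.
This completes the inductive step, so f_m = (-3)^m + 7 for all m ≥ 1.

f_m = (-3)^m + 7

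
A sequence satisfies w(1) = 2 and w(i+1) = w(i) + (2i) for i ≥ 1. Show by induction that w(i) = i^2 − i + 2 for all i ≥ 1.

Base case: w(1) = 2, and 1^2 − 1 + 2 = 2.
Assume w(r) = r^2 − r + 2.
Then w(r+1) = w(r) + (2r) = (r^2 − r + 2) + (2r) = r^2 + r + 2,
and (r+1)^2 − (r+1) + 2 = r^2 + r + 2.
This completes the inductive step, so w(i) = i^2 − i + 2 for all i ≥ 1.

w(i) = i^2 − i + 2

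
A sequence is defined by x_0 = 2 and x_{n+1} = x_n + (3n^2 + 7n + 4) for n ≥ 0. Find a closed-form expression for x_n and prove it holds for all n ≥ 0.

Claim: x_n = n^3 + 2n^2 + n + 2.

Base case: x_0 = 2, and 0^3 + 2·0^2 + 0 + 2 = 2.
Assume x_k = k^3 + 2k^2 + k + 2.
Then x_{k+1} = x_k + (3k^2 + 7k + 4) = (k^3 + 2k^2 + k + 2) + (3k^2 + 7k + 4) = k^3 + 5k^2 + 8k + 6,
and (k+1)^3 + 2·(k+1)^2 + (k+1) + 2 = k^3 + 5k^2 + 8k + 6.
By induction, x_n = n^3 + 2n^2 + n + 2 for all n ≥ 0.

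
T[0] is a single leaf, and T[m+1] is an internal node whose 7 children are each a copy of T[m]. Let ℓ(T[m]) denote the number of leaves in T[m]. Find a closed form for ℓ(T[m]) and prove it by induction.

Claim: ℓ(T[m]) = 7^m.

Base case: ℓ(T[0]) = 1, and 7^0 = 1.
Assume ℓ(T[k]) = 7^k.
Then ℓ(T[k+1]) = 7·ℓ(T[k]) = 7·7^k = 7^{k+1}.
This completes the inductive step, so ℓ(T[m]) = 7^m for all m ≥ 0.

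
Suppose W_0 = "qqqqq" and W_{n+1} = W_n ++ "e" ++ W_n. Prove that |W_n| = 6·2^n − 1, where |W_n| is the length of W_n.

Base case: |W_0| = 5, and 6·2^0 − 1 = 5.
Assume |W_k| = 6·2^k − 1.
Then |W_{k+1}| = |W_k| + 1 + |W_k| = 2|W_k| + 1 = 2(6·2^k − 1) + 1 = 6·2^{k+1} − 2 + 1 = 6·2^{k+1} − 1.
So the formula holds for k+1, and by induction |W_n| = 6·2^n − 1 for all n ≥ 0.

|W_n| = 6·2^n − 1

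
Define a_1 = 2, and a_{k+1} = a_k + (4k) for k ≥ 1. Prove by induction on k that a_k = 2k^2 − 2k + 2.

Base case: a_1 = 2, and 2·1^2 − 2·1 + 2 = 2.
Assume a_r = 2r^2 − 2r + 2.
Then a_{r+1} = a_r + (4r) = (2r^2 − 2r + 2) + (4r) = 2r^2 + 2r + 2,
and 2·(r+1)^2 − 2·(r+1) + 2 = 2r^2 + 2r + 2.
By induction, a_k = 2k^2 − 2k + 2 for all k ≥ 1.

a_k = 2k^2 − 2k + 2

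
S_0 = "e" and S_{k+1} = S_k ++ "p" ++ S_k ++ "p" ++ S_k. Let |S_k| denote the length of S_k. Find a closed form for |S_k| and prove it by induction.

Claim: |S_k| = 2·3^k − 1.

Base case: |S_0| = 1, and 2·3^0 − 1 = 1.
Assume |S_j| = 2·3^j − 1.
Then |S_{j+1}| = 3|S_j| + 2 = 3(2·3^j − 1) + 2 = 2·3^{j+1} − 3 + 2 = 2·3^{j+1} − 1.
So the formula holds for j+1, and by induction |S_k| = 2·3^k − 1 for all k ≥ 0.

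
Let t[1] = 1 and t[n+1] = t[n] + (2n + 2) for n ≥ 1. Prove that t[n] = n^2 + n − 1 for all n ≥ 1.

Base case: t[1] = 1, and 1^2 + 1 − 1 = 1.
Assume t[j] = j^2 + j − 1.
Then t[j+1] = t[j] + (2j + 2) = (j^2 + j − 1) + (2j + 2) = j^2 + 3j + 1,
and (j+1)^2 + (j+1) − 1 = j^2 + 3j + 1.
By induction, t[n] = n^2 + n − 1 for all n ≥ 1.

t[n] = n^2 + n − 1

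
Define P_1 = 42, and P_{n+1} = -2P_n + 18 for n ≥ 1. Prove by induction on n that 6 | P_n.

Base case: P_1 = 42 = 6·7, so 6 | P_1.
Assume 6 | P_j, so P_j = 6t for some integer t.
Then P_{j+1} = -2P_j + 18 = -2·(6t) + 18 = 6(-2t + 3), so 6 | P_{j+1}.
This completes the inductive step, so 6 | P_n for all n ≥ 1.

6 | P_n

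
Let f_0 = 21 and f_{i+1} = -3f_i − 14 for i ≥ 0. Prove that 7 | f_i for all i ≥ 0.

Base case: f_0 = 21 = 7·3, so 7 | f_0.
Assume 7 | f_r, so f_r = 7t for some integer t.
Then f_{r+1} = -3f_r − 14 = -3·(7t) − 14 = 7(-3t − 2), so 7 | f_{r+1}.
This completes the inductive step, so 7 | f_i for all i ≥ 0.

7 | f_i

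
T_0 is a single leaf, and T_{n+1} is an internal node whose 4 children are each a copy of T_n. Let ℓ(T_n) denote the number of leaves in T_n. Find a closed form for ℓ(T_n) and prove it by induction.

Claim: ℓ(T_n) = 4^n.

Base case: ℓ(T_0) = 1, and 4^0 = 1.
Assume ℓ(T_r) = 4^r.
Then ℓ(T_{r+1}) = 4·ℓ(T_r) = 4·4^r = 4^{r+1}.
Hence ℓ(T_n) = 4^n for every n ≥ 0, by induction.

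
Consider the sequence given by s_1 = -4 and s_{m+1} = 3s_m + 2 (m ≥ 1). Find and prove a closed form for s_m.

Claim: s_m = -3^m − 1.

Base case: s_1 = -4, and -3^1 − 1 = -3 − 1 = -4.
Assume s_j = -3^j − 1 for some j ≥ 1.
Then s_{j+1} = 3s_j + 2 = 3·(-3^j − 1) + 2 = -3^{j+1} − 3 + 2 = -3^{j+1} − 1.
This completes the inductive step, so s_m = -3^m − 1 for all m ≥ 1.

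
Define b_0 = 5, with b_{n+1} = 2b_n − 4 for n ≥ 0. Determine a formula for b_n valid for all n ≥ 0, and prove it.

Claim: b_n = 2^n + 4.

Base case: b_0 = 5, and 2^0 + 4 = 1 + 4 = 5.
Assume b_j = 2^j + 4 for some j ≥ 0.
Then b_{j+1} = 2b_j − 4 = 2·(2^j + 4) − 4 = 2^{j+1} + 8 − 4 = 2^{j+1} + 4.
By induction, b_n = 2^n + 4 for all n ≥ 0.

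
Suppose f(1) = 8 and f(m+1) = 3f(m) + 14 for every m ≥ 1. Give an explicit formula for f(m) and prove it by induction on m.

Claim: f(m) = 5·3^m − 7.

Base case: f(1) = 8, and 5·3^1 − 7 = 15 − 7 = 8.
Assume f(r) = 5·3^r − 7 for some r ≥ 1.
Then f(r+1) = 3f(r) + 14 = 3·(5·3^r − 7) + 14 = 15·3^r − 21 + 14 = 5·3^{r+1} − 7.
So the formula holds for r+1, and by induction f(m) = 5·3^m − 7 for all m ≥ 1.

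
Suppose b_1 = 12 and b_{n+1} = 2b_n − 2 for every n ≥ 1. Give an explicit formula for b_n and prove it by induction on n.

Claim: b_n = 5·2^n + 2.

Base case: b_1 = 12, and 5·2^1 + 2 = 10 + 2 = 12.
Assume b_m = 5·2^m + 2 for some m ≥ 1.
Then b_{m+1} = 2b_m − 2 = 2·(5·2^m + 2) − 2 = 10·2^m + 4 − 2 = 5·2^{m+1} + 2.
By induction, b_n = 5·2^n + 2 for all n ≥ 1.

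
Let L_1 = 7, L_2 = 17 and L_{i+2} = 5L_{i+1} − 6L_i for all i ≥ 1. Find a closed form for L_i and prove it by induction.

Claim: L_i = 2·2^i + 3^i.

Base cases: L_1 = 7 and 2·2^1 + 3^1 = 7; L_2 = 17 and 2·2^2 + 3^2 = 17.
Assume L_j = 2·2^j + 3^j for all 1 ≤ j ≤ k, where k ≥ 2.
Then L_{k+1} = 5L_k − 6L_{k−1} = 5·(2·2^k + 3^k) − 6·(2·2^{k−1} + 3^{k−1}) = 2·(5·2 − 6)2^{k−1} + (5·3 − 6)3^{k−1} = 8·2^{k−1} + 9·3^{k−1} = 2·2^{k+1} + 3^{k+1}.
Hence L_i = 2·2^i + 3^i for every i ≥ 1, by strong induction.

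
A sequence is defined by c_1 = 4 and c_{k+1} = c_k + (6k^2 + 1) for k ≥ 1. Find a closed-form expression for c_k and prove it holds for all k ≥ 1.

Claim: c_k = 2k^3 − 3k^2 + 2k + 3.

Base case: c_1 = 4, and 2·1^3 − 3·1^2 + 2·1 + 3 = 4.
Assume c_r = 2r^3 − 3r^2 + 2r + 3.
Then c_{r+1} = c_r + (6r^2 + 1) = (2r^3 − 3r^2 + 2r + 3) + (6r^2 + 1) = 2r^3 + 3r^2 + 2r + 4,
and 2·(r+1)^3 − 3·(r+1)^2 + 2·(r+1) + 3 = 2r^3 + 3r^2 + 2r + 4.
This completes the inductive step, so c_k = 2k^3 − 3k^2 + 2k + 3 for all k ≥ 1.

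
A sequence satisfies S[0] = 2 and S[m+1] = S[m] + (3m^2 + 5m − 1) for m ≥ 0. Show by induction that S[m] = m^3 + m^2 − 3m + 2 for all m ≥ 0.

Base case: S[0] = 2, and 0^3 + 0^2 − 3·0 + 2 = 2.
Assume S[r] = r^3 + r^2 − 3r + 2.
Then S[r+1] = S[r] + (3r^2 + 5r − 1) = (r^3 + r^2 − 3r + 2) + (3r^2 + 5r − 1) = r^3 + 4r^2 + 2r + 1,
and (r+1)^3 + (r+1)^2 − 3·(r+1) + 2 = r^3 + 4r^2 + 2r + 1.
This completes the inductive step, so S[m] = m^3 + m^2 − 3m + 2 for all m ≥ 0.

S[m] = m^3 + m^2 − 3m + 2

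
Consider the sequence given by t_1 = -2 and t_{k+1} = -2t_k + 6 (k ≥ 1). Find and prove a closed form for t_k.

Claim: t_k = 2·(-2)^k + 2.

Base case: t_1 = -2, and 2·(-2)^1 + 2 = -4 + 2 = -2.
Assume t_m = 2·(-2)^m + 2 for some m ≥ 1.
Then t_{m+1} = -2t_m + 6 = -2·(2·(-2)^m + 2) + 6 = -4·(-2)^m − 4 + 6 = 2·(-2)^{m+1} + 2.
Hence t_k = 2·(-2)^k + 2 for every k ≥ 1, by induction.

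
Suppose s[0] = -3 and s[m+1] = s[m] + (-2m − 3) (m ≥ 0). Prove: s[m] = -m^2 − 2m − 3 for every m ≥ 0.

Base case: s[0] = -3, and -0^2 − 2·0 − 3 = -3.
Assume s[r] = -r^2 − 2r − 3.
Then s[r+1] = s[r] + (-2r − 3) = (-r^2 − 2r − 3) + (-2r − 3) = -r^2 − 4r − 6,
and -(r+1)^2 − 2·(r+1) − 3 = -r^2 − 4r − 6.
This completes the inductive step, so s[m] = -m^2 − 2m − 3 for all m ≥ 0.

s[m] = -m^2 − 2m − 3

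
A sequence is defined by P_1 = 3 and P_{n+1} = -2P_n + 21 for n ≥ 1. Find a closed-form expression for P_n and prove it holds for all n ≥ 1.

Claim: P_n = 2·(-2)^n + 7.

Base case: P_1 = 3, and 2·(-2)^1 + 7 = -4 + 7 = 3.
Assume P_j = 2·(-2)^j + 7 for some j ≥ 1.
Then P_{j+1} = -2P_j + 21 = -2·(2·(-2)^j + 7) + 21 = -4·(-2)^j − 14 + 21 = 2·(-2)^{j+1} + 7.
This completes the inductive step, so P_n = 2·(-2)^n + 7 for all n ≥ 1.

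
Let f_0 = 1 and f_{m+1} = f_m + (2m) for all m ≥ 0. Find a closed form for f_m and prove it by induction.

Claim: f_m = m^2 − m + 1.

Base case: f_0 = 1, and 0^2 − 0 + 1 = 1.
Assume f_r = r^2 − r + 1.
Then f_{r+1} = f_r + (2r) = (r^2 − r + 1) + (2r) = r^2 + r + 1,
and (r+1)^2 − (r+1) + 1 = r^2 + r + 1.
This completes the inductive step, so f_m = m^2 − m + 1 for all m ≥ 0.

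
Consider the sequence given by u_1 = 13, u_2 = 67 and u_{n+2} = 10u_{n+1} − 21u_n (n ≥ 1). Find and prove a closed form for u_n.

Claim: u_n = 2·3^n + 7^n.

Base cases: u_1 = 13 and 2·3^1 + 7^1 = 13; u_2 = 67 and 2·3^2 + 7^2 = 67.
Assume u_i = 2·3^i + 7^i for all 1 ≤ i ≤ j, where j ≥ 2.
Then u_{j+1} = 10u_j − 21u_{j−1} = 10·(2·3^j + 7^j) − 21·(2·3^{j−1} + 7^{j−1}) = 2·(10·3 − 21)3^{j−1} + (10·7 − 21)7^{j−1} = 18·3^{j−1} + 49·7^{j−1} = 2·3^{j+1} + 7^{j+1}.
Hence u_n = 2·3^n + 7^n for every n ≥ 1, by strong induction.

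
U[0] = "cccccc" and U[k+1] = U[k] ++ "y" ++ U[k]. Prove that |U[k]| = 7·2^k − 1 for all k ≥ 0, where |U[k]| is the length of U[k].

Base case: |U[0]| = 6, and 7·2^0 − 1 = 6.
Assume |U[r]| = 7·2^r − 1.
Then |U[r+1]| = |U[r]| + 1 + |U[r]| = 2|U[r]| + 1 = 2(7·2^r − 1) + 1 = 7·2^{r+1} − 2 + 1 = 7·2^{r+1} − 1.
So the formula holds for r+1, and by induction |U[k]| = 7·2^k − 1 for all k ≥ 0.

|U[k]| = 7·2^k − 1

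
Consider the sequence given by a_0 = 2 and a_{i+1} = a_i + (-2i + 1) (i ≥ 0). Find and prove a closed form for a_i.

Claim: a_i = -i^2 + 2i + 2.

Base case: a_0 = 2, and -0^2 + 2·0 + 2 = 2.
Assume a_k = -k^2 + 2k + 2.
Then a_{k+1} = a_k + (-2k + 1) = (-k^2 + 2k + 2) + (-2k + 1) = -k^2 + 3,
and -(k+1)^2 + 2·(k+1) + 2 = -k^2 + 3.
By induction, a_i = -i^2 + 2i + 2 for all i ≥ 0.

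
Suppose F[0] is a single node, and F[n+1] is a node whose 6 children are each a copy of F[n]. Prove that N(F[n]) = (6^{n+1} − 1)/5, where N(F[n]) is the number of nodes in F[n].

Base case: N(F[0]) = 1, and (6^{0+1} − 1)/5 = 1.
Assume N(F[k]) = (6^{k+1} − 1)/5.
Then N(F[k+1]) = 1 + 6N(F[k]) = 1 + 6·(6^{k+1} − 1)/5 = 1 + (6^{k+2} − 6)/5 = (5 + 6^{k+2} − 6)/5 = (6^{k+2} − 1)/5.
This completes the inductive step, so N(F[n]) = (6^{n+1} − 1)/5 for all n ≥ 0.

N(F[n]) = (6^{n+1} − 1)/5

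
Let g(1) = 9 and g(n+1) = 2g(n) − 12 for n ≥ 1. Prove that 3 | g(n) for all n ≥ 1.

Base case: g(1) = 9 = 3·3, so 3 | g(1).
Assume 3 | g(j), so g(j) = 3t for some integer t.
Then g(j+1) = 2g(j) − 12 = 2·(3t) − 12 = 3(2t − 4), so 3 | g(j+1).
By induction, 3 | g(n) for all n ≥ 1.

3 | g(n)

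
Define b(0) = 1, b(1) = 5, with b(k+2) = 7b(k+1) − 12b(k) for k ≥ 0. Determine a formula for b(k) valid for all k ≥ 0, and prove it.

Claim: b(k) = -3^k + 2·4^k.

Base cases: b(0) = 1 and -3^0 + 2·4^0 = 1; b(1) = 5 and -3^1 + 2·4^1 = 5.
Assume b(j) = -3^j + 2·4^j for all 0 ≤ j ≤ m, where m ≥ 1.
Then b(m+1) = 7b(m) − 12b(m−1) = 7·(-3^m + 2·4^m) − 12·(-3^{m−1} + 2·4^{m−1}) = -(7·3 − 12)3^{m−1} + 2·(7·4 − 12)4^{m−1} = -9·3^{m−1} + 32·4^{m−1} = -3^{m+1} + 2·4^{m+1}.
By strong induction, b(k) = -3^k + 2·4^k for all k ≥ 0.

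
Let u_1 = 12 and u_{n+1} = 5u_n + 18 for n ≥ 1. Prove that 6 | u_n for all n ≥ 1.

Base case: u_1 = 12 = 6·2, so 6 | u_1.
Assume 6 | u_m, so u_m = 6t for some integer t.
Then u_{m+1} = 5u_m + 18 = 5·(6t) + 18 = 6(5t + 3), so 6 | u_{m+1}.
By induction, 6 | u_n for all n ≥ 1.

6 | u_n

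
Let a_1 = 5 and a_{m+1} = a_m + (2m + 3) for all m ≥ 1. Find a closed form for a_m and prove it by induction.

Claim: a_m = m^2 + 2m + 2.

Base case: a_1 = 5, and 1^2 + 2·1 + 2 = 5.
Assume a_k = k^2 + 2k + 2.
Then a_{k+1} = a_k + (2k + 3) = (k^2 + 2k + 2) + (2k + 3) = k^2 + 4k + 5,
and (k+1)^2 + 2·(k+1) + 2 = k^2 + 4k + 5.
By induction, a_m = m^2 + 2m + 2 for all m ≥ 1.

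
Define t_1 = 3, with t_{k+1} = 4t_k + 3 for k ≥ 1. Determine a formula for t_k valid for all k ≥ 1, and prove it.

Claim: t_k = 4^k − 1.

Base case: t_1 = 3, and 4^1 − 1 = 4 − 1 = 3.
Assume t_j = 4^j − 1 for some j ≥ 1.
Then t_{j+1} = 4t_j + 3 = 4·(4^j − 1) + 3 = 4^{j+1} − 4 + 3 = 4^{j+1} − 1.
So the formula holds for j+1, and by induction t_k = 4^k − 1 for all k ≥ 1.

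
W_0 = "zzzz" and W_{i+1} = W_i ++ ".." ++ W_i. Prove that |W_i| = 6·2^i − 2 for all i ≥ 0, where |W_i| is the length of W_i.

Base case: |W_0| = 4, and 6·2^0 − 2 = 4.
Assume |W_j| = 6·2^j − 2.
Then |W_{j+1}| = |W_j| + 2 + |W_j| = 2|W_j| + 2 = 2(6·2^j − 2) + 2 = 6·2^{j+1} − 4 + 2 = 6·2^{j+1} − 2.
Hence |W_i| = 6·2^i − 2 for every i ≥ 0, by induction.

|W_i| = 6·2^i − 2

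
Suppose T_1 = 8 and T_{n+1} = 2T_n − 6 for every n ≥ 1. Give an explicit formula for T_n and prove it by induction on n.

Claim: T_n = 2^n + 6.

Base case: T_1 = 8, and 2^1 + 6 = 2 + 6 = 8.
Assume T_k = 2^k + 6 for some k ≥ 1.
Then T_{k+1} = 2T_k − 6 = 2·(2^k + 6) − 6 = 2^{k+1} + 12 − 6 = 2^{k+1} + 6.
So the formula holds for k+1, and by induction T_n = 2^n + 6 for all n ≥ 1.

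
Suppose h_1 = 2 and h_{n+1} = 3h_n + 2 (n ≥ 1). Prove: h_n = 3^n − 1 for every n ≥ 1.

Base case: h_1 = 2, and 3^1 − 1 = 3 − 1 = 2.
Assume h_k = 3^k − 1 for some k ≥ 1.
Then h_{k+1} = 3h_k + 2 = 3·(3^k − 1) + 2 = 3^{k+1} − 3 + 2 = 3^{k+1} − 1.
Hence h_n = 3^n − 1 for every n ≥ 1, by induction.

h_n = 3^n − 1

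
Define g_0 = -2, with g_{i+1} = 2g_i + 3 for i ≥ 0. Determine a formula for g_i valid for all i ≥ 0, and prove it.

Claim: g_i = 2^i − 3.

Base case: g_0 = -2, and 2^0 − 3 = 1 − 3 = -2.
Assume g_j = 2^j − 3 for some j ≥ 0.
Then g_{j+1} = 2g_j + 3 = 2·(2^j − 3) + 3 = 2^{j+1} − 6 + 3 = 2^{j+1} − 3.
So the formula holds for j+1, and by induction g_i = 2^i − 3 for all i ≥ 0.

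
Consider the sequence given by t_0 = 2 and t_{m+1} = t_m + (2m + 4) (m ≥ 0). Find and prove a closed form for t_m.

Claim: t_m = m^2 + 3m + 2.

Base case: t_0 = 2, and 0^2 + 3·0 + 2 = 2.
Assume t_j = j^2 + 3j + 2.
Then t_{j+1} = t_j + (2j + 4) = (j^2 + 3j + 2) + (2j + 4) = j^2 + 5j + 6,
and (j+1)^2 + 3·(j+1) + 2 = j^2 + 5j + 6.
Hence t_m = m^2 + 3m + 2 for every m ≥ 0, by induction.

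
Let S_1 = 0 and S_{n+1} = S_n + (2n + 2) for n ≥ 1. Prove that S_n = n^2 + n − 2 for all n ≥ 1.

Base case: S_1 = 0, and 1^2 + 1 − 2 = 0.
Assume S_k = k^2 + k − 2.
Then S_{k+1} = S_k + (2k + 2) = (k^2 + k − 2) + (2k + 2) = k^2 + 3k,
and (k+1)^2 + (k+1) − 2 = k^2 + 3k.
By induction, S_n = n^2 + n − 2 for all n ≥ 1.

S_n = n^2 + n − 2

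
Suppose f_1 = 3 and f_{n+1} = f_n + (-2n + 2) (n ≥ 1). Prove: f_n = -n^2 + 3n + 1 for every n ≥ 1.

Base case: f_1 = 3, and -1^2 + 3·1 + 1 = 3.
Assume f_k = -k^2 + 3k + 1.
Then f_{k+1} = f_k + (-2k + 2) = (-k^2 + 3k + 1) + (-2k + 2) = -k^2 + k + 3,
and -(k+1)^2 + 3·(k+1) + 1 = -k^2 + k + 3.
By induction, f_n = -n^2 + 3n + 1 for all n ≥ 1.

f_n = -n^2 + 3n + 1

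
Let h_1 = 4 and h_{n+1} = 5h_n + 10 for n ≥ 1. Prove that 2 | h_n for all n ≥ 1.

Base case: h_1 = 4 = 2·2, so 2 | h_1.
Assume 2 | h_r, so h_r = 2t for some integer t.
Then h_{r+1} = 5h_r + 10 = 5·(2t) + 10 = 2(5t + 5), so 2 | h_{r+1}.
By induction, 2 | h_n for all n ≥ 1.

2 | h_n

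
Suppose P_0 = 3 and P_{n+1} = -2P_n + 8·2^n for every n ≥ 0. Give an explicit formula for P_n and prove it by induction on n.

Claim: P_n = (-2)^n + 2·2^n.

Base case: P_0 = 3, and (-2)^0 + 2·2^0 = 1 + 2 = 3.
Assume P_r = (-2)^r + 2·2^r for some r ≥ 0.
Then P_{r+1} = -2P_r + 8·2^r = -2·((-2)^r + 2·2^r) + 8·2^r = (-2)^{r+1} − 4·2^r + 8·2^r = (-2)^{r+1} + 4·2^r = (-2)^{r+1} + 2·2^{r+1}.
Hence P_n = (-2)^n + 2·2^n for every n ≥ 0, by induction.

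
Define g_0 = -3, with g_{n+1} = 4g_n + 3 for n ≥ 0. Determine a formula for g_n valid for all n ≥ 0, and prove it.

Claim: g_n = -2·4^n − 1.

Base case: g_0 = -3, and -2·4^0 − 1 = -2 − 1 = -3.
Assume g_j = -2·4^j − 1 for some j ≥ 0.
Then g_{j+1} = 4g_j + 3 = 4·(-2·4^j − 1) + 3 = -8·4^j − 4 + 3 = -2·4^{j+1} − 1.
By induction, g_n = -2·4^n − 1 for all n ≥ 0.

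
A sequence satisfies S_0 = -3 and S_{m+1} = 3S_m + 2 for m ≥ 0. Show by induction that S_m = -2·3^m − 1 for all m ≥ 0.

Base case: S_0 = -3, and -2·3^0 − 1 = -2 − 1 = -3.
Assume S_r = -2·3^r − 1 for some r ≥ 0.
Then S_{r+1} = 3S_r + 2 = 3·(-2·3^r − 1) + 2 = -6·3^r − 3 + 2 = -2·3^{r+1} − 1.
This completes the inductive step, so S_m = -2·3^m − 1 for all m ≥ 0.

S_m = -2·3^m − 1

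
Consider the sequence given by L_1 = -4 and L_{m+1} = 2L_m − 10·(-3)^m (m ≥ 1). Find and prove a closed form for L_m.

Claim: L_m = 2^m + 2·(-3)^m.

Base case: L_1 = -4, and 2^1 + 2·(-3)^1 = 2 − 6 = -4.
Assume L_j = 2^j + 2·(-3)^j for some j ≥ 1.
Then L_{j+1} = 2L_j − 10·(-3)^j = 2·(2^j + 2·(-3)^j) − 10·(-3)^j = 2^{j+1} + 4·(-3)^j − 10·(-3)^j = 2^{j+1} − 6·(-3)^j = 2^{j+1} + 2·(-3)^{j+1}.
This completes the inductive step, so L_m = 2^m + 2·(-3)^m for all m ≥ 1.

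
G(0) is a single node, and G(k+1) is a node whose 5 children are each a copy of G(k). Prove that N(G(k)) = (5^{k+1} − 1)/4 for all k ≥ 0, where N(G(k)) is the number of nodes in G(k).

Base case: N(G(0)) = 1, and (5^{0+1} − 1)/4 = 1.
Assume N(G(m)) = (5^{m+1} − 1)/4.
Then N(G(m+1)) = 1 + 5N(G(m)) = 1 + 5·(5^{m+1} − 1)/4 = 1 + (5^{m+2} − 5)/4 = (4 + 5^{m+2} − 5)/4 = (5^{m+2} − 1)/4.
Hence N(G(k)) = (5^{k+1} − 1)/4 for every k ≥ 0, by induction.

N(G(k)) = (5^{k+1} − 1)/4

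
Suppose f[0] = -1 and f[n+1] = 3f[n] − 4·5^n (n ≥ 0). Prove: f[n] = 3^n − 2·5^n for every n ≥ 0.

Base case: f[0] = -1, and 3^0 − 2·5^0 = 1 − 2 = -1.
Assume f[r] = 3^r − 2·5^r for some r ≥ 0.
Then f[r+1] = 3f[r] − 4·5^r = 3·(3^r − 2·5^r) − 4·5^r = 3^{r+1} − 6·5^r − 4·5^r = 3^{r+1} − 10·5^r = 3^{r+1} − 2·5^{r+1}.
Hence f[n] = 3^n − 2·5^n for every n ≥ 0, by induction.

f[n] = 3^n − 2·5^n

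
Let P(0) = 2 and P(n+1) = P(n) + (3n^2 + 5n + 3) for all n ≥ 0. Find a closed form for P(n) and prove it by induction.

Claim: P(n) = n^3 + n^2 + n + 2.

Base case: P(0) = 2, and 0^3 + 0^2 + 0 + 2 = 2.
Assume P(m) = m^3 + m^2 + m + 2.
Then P(m+1) = P(m) + (3m^2 + 5m + 3) = (m^3 + m^2 + m + 2) + (3m^2 + 5m + 3) = m^3 + 4m^2 + 6m + 5,
and (m+1)^3 + (m+1)^2 + (m+1) + 2 = m^3 + 4m^2 + 6m + 5.
By induction, P(n) = n^3 + n^2 + n + 2 for all n ≥ 0.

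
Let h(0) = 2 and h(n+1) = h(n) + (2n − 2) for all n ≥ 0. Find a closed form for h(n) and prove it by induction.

Claim: h(n) = n^2 − 3n + 2.

Base case: h(0) = 2, and 0^2 − 3·0 + 2 = 2.
Assume h(r) = r^2 − 3r + 2.
Then h(r+1) = h(r) + (2r − 2) = (r^2 − 3r + 2) + (2r − 2) = r^2 − r,
and (r+1)^2 − 3·(r+1) + 2 = r^2 − r.
Hence h(n) = n^2 − 3n + 2 for every n ≥ 0, by induction.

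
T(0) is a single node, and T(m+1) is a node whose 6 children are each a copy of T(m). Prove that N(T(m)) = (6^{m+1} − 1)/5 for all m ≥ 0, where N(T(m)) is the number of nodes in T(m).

Base case: N(T(0)) = 1, and (6^{0+1} − 1)/5 = 1.
Assume N(T(k)) = (6^{k+1} − 1)/5.
Then N(T(k+1)) = 1 + 6N(T(k)) = 1 + 6·(6^{k+1} − 1)/5 = 1 + (6^{k+2} − 6)/5 = (5 + 6^{k+2} − 6)/5 = (6^{k+2} − 1)/5.
So the formula holds for k+1, and by induction N(T(m)) = (6^{m+1} − 1)/5 for all m ≥ 0.

N(T(m)) = (6^{m+1} − 1)/5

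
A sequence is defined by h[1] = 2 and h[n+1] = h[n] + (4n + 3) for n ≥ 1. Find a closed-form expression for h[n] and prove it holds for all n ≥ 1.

Claim: h[n] = 2n^2 + n − 1.

Base case: h[1] = 2, and 2·1^2 + 1 − 1 = 2.
Assume h[j] = 2j^2 + j − 1.
Then h[j+1] = h[j] + (4j + 3) = (2j^2 + j − 1) + (4j + 3) = 2j^2 + 5j + 2,
and 2·(j+1)^2 + (j+1) − 1 = 2j^2 + 5j + 2.
By induction, h[n] = 2n^2 + n − 1 for all n ≥ 1.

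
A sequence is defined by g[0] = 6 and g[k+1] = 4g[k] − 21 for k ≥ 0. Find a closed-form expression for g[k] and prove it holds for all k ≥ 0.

Claim: g[k] = -4^k + 7.

Base case: g[0] = 6, and -4^0 + 7 = -1 + 7 = 6.
Assume g[m] = -4^m + 7 for some m ≥ 0.
Then g[m+1] = 4g[m] − 21 = 4·(-4^m + 7) − 21 = -4^{m+1} + 28 − 21 = -4^{m+1} + 7.
Hence g[k] = -4^k + 7 for every k ≥ 0, by induction.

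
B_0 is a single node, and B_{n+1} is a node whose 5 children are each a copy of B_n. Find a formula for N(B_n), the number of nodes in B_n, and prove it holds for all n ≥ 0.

Claim: N(B_n) = (5^{n+1} − 1)/4.

Base case: N(B_0) = 1, and (5^{0+1} − 1)/4 = 1.
Assume N(B_j) = (5^{j+1} − 1)/4.
Then N(B_{j+1}) = 1 + 5N(B_j) = 1 + 5·(5^{j+1} − 1)/4 = 1 + (5^{j+2} − 5)/4 = (4 + 5^{j+2} − 5)/4 = (5^{j+2} − 1)/4.
This completes the inductive step, so N(B_n) = (5^{n+1} − 1)/4 for all n ≥ 0.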